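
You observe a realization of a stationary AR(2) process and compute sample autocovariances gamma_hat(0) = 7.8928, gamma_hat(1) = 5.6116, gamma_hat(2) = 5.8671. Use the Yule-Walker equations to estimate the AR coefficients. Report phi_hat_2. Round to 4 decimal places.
\hat\phi_{2} = 0.4810

The Yule-Walker equations for an AR(p) process read, in matrix form,
  Gamma_p phi = r_p,   with   (Gamma_p)_{ij} = gamma(|i - j|),
                       (r_p)_i = gamma(i),   i,j = 1..p.
Substitute the sample gammas (Toeplitz matrix and right-hand side of size 2):
  Gamma_p = [[7.8928, 5.6116], [5.6116, 7.8928]]
  r_p     = [5.6116, 5.8671]
Written out:
  7.8928 phi_1 + 5.6116 phi_2 = 5.6116
  5.6116 phi_1 + 7.8928 phi_2 = 5.8671
Solve by Cramer's rule:
  det = gamma(0)^2 - gamma(1)^2 = (7.8928)^2 - (5.6116)^2 = 62.29629184 - 31.49005456 = 30.80623728
  phi_hat_1 = [gamma(1) gamma(0) - gamma(1) gamma(2)] / det = [(5.6116)(7.8928) - (5.6116)(5.8671)] / 30.80623728 = 11.36741812 / 30.80623728 = 0.369
  phi_hat_2 = [gamma(0) gamma(2) - gamma(1)^2] / det = [(7.8928)(5.8671) - (5.6116)^2] / 30.80623728 = 14.81779232 / 30.80623728 = 0.481
So phi_hat = [0.3690, 0.4810].
Therefore phi_hat_2 = 0.4810.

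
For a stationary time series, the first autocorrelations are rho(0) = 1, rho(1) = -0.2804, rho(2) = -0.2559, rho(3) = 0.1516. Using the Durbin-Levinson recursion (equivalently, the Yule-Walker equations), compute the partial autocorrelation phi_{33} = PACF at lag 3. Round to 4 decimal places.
\phi_{33} = -0.0600

The PACF at lag k is phi_{kk}, the last component of the solution
to the Yule-Walker system G_k phi = r_k where
  (G_k)_{ij} = rho(|i - j|), (r_k)_i = rho(i), i,j = 1..k.
Equivalently, Durbin-Levinson gives phi_{kk} iteratively:
  phi_{11} = rho(1)
  phi_{kk} = [rho(k) - sum_{j=1..k-1} phi_{k-1,j} rho(k-j)]
            / [1 - sum_{j=1..k-1} phi_{k-1,j} rho(j)],
  phi_{k,j} = phi_{k-1,j} - phi_{kk} phi_{k-1,k-j},  j = 1..k-1.
Step k = 1:
  phi_11 = rho(1) = -0.2804.
Step k = 2:
  phi_22 = [rho(2) - phi_11 rho(1)] / [1 - phi_11 rho(1)] = [-0.2559 - (-0.2804)(-0.2804)] / [1 - (-0.2804)(-0.2804)]
         = -0.33452416 / 0.92137584 = -0.36307.
  Update: phi_21 = phi_11 - phi_22 phi_11 = -0.2804 - (-0.36307)(-0.2804) = -0.382205.
Step k = 3:
  phi_33 = [rho(3) - phi_21 rho(2) - phi_22 rho(1)] / [1 - phi_21 rho(1) - phi_22 rho(2)]
    numerator   = 0.1516 - (-0.382205)(-0.2559) - (-0.36307)(-0.2804) = -0.04801113
    denominator = 1 - (-0.382205)(-0.2804) - (-0.36307)(-0.2559) = 0.79992007
  phi_33 = -0.04801113 / 0.79992007 = -0.06.
Therefore phi_{33} = -0.0600.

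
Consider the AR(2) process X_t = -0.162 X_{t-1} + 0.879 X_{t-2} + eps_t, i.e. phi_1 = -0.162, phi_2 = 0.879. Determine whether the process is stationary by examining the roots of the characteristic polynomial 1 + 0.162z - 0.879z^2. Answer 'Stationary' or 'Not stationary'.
\text{Not stationary}

The AR(p) characteristic polynomial is P(z) = 1 + 0.162z - 0.879z^2.
Stationarity requires all roots to lie outside the unit circle, i.e. |z| > 1 for every root.
Set 1 + (0.162) z + (-0.879) z^2 = 0, i.e. a z^2 + b z + c = 0 with a = -0.879, b = 0.162, c = 1.
Discriminant D = b^2 - 4ac = (0.162)^2 - 4*(-0.879)*1 = 0.026244 - (-3.516) = 3.542244.
D >= 0, so the roots are real: z = (-b +/- sqrt(D)) / (2a) = (-0.162 +/- 1.882085) / (-1.758).
  z_1 = (-0.162 + 1.882085) / (-1.758) = -0.9784,   |z_1| = 0.9784.
  z_2 = (-0.162 - 1.882085) / (-1.758) = 1.1627,   |z_2| = 1.1627.
Moduli of all roots: 0.9784, 1.1627.
All moduli strictly greater than 1? No.
Verdict: Not stationary.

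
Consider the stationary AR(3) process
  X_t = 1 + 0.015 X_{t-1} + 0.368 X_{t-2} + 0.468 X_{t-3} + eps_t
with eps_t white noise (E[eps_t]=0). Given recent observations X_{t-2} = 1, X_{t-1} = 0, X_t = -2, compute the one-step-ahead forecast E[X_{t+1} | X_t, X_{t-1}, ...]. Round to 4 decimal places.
E[X_{t+1} \mid \mathcal F_t] = 1.4380

For an AR(p) model X_t = c + sum_i phi_i X_{t-i} + eps_t, the
one-step-ahead conditional mean is
  E[X_{t+1} | X_t, ...] = c + sum_i phi_i X_{t+1-i}.
Substitute known values:
  E[X_{t+1} | ...] = 1 + (0.015) * (-2) + (0.368) * (0) + (0.468) * (1)
                   = 1.4380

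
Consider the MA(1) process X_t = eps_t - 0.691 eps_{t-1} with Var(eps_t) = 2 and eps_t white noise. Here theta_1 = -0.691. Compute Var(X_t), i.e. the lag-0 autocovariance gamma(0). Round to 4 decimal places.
\gamma(0) = 2.9550

For an MA(q) process X_t = eps_t + sum_i theta_i eps_{t-i} with
Var(eps_t) = sigma^2, the variance is
  gamma(0) = sigma^2 * (1 + sum_i theta_i^2).
  sum_i theta_i^2 = (-0.691)^2 = 0.477481.
  gamma(0) = 2 * (1 + 0.477481) = 2 * 1.477481 = 2.954962, which rounds to 2.9550.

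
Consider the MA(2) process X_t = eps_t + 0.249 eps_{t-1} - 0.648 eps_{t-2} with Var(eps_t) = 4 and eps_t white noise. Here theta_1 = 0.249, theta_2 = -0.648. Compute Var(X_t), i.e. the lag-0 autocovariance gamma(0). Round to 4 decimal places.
\gamma(0) = 5.9276

For an MA(q) process X_t = eps_t + sum_i theta_i eps_{t-i} with
Var(eps_t) = sigma^2, the variance is
  gamma(0) = sigma^2 * (1 + sum_i theta_i^2).
  sum_i theta_i^2 = (0.249)^2 + (-0.648)^2 = 0.062001 + 0.419904 = 0.481905.
  gamma(0) = 4 * (1 + 0.481905) = 4 * 1.481905 = 5.92762, which rounds to 5.9276.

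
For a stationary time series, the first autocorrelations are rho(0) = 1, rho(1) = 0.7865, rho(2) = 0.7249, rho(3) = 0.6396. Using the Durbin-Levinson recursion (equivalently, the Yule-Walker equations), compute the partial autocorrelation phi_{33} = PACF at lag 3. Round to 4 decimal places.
\phi_{33} = 0.0260

The PACF at lag k is phi_{kk}, the last component of the solution
to the Yule-Walker system G_k phi = r_k where
  (G_k)_{ij} = rho(|i - j|), (r_k)_i = rho(i), i,j = 1..k.
Equivalently, Durbin-Levinson gives phi_{kk} iteratively:
  phi_{11} = rho(1)
  phi_{kk} = [rho(k) - sum_{j=1..k-1} phi_{k-1,j} rho(k-j)]
            / [1 - sum_{j=1..k-1} phi_{k-1,j} rho(j)],
  phi_{k,j} = phi_{k-1,j} - phi_{kk} phi_{k-1,k-j},  j = 1..k-1.
Step k = 1:
  phi_11 = rho(1) = 0.7865.
Step k = 2:
  phi_22 = [rho(2) - phi_11 rho(1)] / [1 - phi_11 rho(1)] = [0.7249 - (0.7865)(0.7865)] / [1 - (0.7865)(0.7865)]
         = 0.10631775 / 0.38141775 = 0.278744.
  Update: phi_21 = phi_11 - phi_22 phi_11 = 0.7865 - (0.278744)(0.7865) = 0.567268.
Step k = 3:
  phi_33 = [rho(3) - phi_21 rho(2) - phi_22 rho(1)] / [1 - phi_21 rho(1) - phi_22 rho(2)]
    numerator   = 0.6396 - (0.567268)(0.7249) - (0.278744)(0.7865) = 0.00915547
    denominator = 1 - (0.567268)(0.7865) - (0.278744)(0.7249) = 0.35178236
  phi_33 = 0.00915547 / 0.35178236 = 0.026.
Therefore phi_{33} = 0.0260.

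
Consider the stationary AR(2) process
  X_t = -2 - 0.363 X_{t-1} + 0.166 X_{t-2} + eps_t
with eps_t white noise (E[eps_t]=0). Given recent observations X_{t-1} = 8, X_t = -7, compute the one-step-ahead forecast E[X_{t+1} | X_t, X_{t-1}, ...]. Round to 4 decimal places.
E[X_{t+1} \mid \mathcal F_t] = 1.8690

For an AR(p) model X_t = c + sum_i phi_i X_{t-i} + eps_t, the
one-step-ahead conditional mean is
  E[X_{t+1} | X_t, ...] = c + sum_i phi_i X_{t+1-i}.
Substitute known values:
  E[X_{t+1} | ...] = -2 + (-0.363) * (-7) + (0.166) * (8)
                   = 1.8690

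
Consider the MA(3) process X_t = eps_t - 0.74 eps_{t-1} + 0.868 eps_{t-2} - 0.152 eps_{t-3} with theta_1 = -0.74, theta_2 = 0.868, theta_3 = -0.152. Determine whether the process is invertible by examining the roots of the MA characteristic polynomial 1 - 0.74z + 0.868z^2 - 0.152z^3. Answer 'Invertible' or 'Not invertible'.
\text{Invertible}

The MA(q) characteristic polynomial is P(z) = 1 - 0.74z + 0.868z^2 - 0.152z^3.
Invertibility requires all roots to lie outside the unit circle, i.e. |z| > 1 for every root.
Degree 3: look for a simple real root z0 first, then factor out (1 - z/z0) and solve the remaining quadratic.
Testing z0 = 5: P(5) = 1 + (-0.74)(5) + (0.868)(5)^2 + (-0.152)(5)^3
  = 1 + (-3.7) + (21.7) + (-19) = 0.  So z_0 = 5 is a root, |z_0| = 5.
Divide out the factor (1 - 0.2 z) = (1 - z/z0) (since 1/z0 = 0.2):
  P(z) = (1 - 0.2 z)(1 + (-0.54) z + (0.76) z^2)
  [check: z-coef -0.54 - (0.2) = -0.74; z^2-coef 0.76 - (0.2)(-0.54) = 0.868; z^3-coef -(0.2)(0.76) = -0.152.]
Remaining roots from the quadratic factor 1 + (-0.54) z + (0.76) z^2:
  Set 1 + (-0.54) z + (0.76) z^2 = 0, i.e. a z^2 + b z + c = 0 with a = 0.76, b = -0.54, c = 1.
  Discriminant D = b^2 - 4ac = (-0.54)^2 - 4*(0.76)*1 = 0.2916 - (3.04) = -2.7484.
  D < 0, so the roots are the complex-conjugate pair z = (-b +/- i sqrt(-D)) / (2a) = 0.3553 +/- 1.0907i.
  For a conjugate pair |z|^2 = z * conj(z) = (product of roots) = c/a = 1/(0.76) = 1.315789, so |z| = sqrt(1.315789) = 1.1471 for both roots.
Moduli of all roots: 5.0000, 1.1471, 1.1471.
All moduli strictly greater than 1? Yes.
Verdict: Invertible.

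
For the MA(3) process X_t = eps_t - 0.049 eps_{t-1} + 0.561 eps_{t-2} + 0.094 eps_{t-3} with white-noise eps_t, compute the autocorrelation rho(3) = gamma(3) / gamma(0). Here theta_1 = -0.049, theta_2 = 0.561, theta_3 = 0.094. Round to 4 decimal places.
\rho(3) = 0.0709

For an MA(q) process with theta_0 = 1, the autocovariance is
  gamma(k) = sigma^2 * sum_{i=0..q-k} theta_i * theta_{i+k},
and rho(k) = gamma(k) / gamma(0). Sigma^2 cancels.
  numerator   = (1)*(0.094) = 0.094.
  denominator = (1)^2 + (-0.049)^2 + (0.561)^2 + (0.094)^2 = 1.325958.
  rho(3) = 0.094 / 1.325958 = 0.0709.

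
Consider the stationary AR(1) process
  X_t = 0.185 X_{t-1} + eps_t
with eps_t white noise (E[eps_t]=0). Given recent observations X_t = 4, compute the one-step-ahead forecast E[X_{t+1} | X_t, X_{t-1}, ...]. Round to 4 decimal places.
E[X_{t+1} \mid \mathcal F_t] = 0.7400

For an AR(p) model X_t = c + sum_i phi_i X_{t-i} + eps_t, the
one-step-ahead conditional mean is
  E[X_{t+1} | X_t, ...] = c + sum_i phi_i X_{t+1-i}.
Substitute known values:
  E[X_{t+1} | ...] = (0.185) * (4)
                   = 0.7400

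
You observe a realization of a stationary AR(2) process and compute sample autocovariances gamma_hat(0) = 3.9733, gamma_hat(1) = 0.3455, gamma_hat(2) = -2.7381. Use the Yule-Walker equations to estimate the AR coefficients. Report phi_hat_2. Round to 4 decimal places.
\hat\phi_{2} = -0.7020

The Yule-Walker equations for an AR(p) process read, in matrix form,
  Gamma_p phi = r_p,   with   (Gamma_p)_{ij} = gamma(|i - j|),
                       (r_p)_i = gamma(i),   i,j = 1..p.
Substitute the sample gammas (Toeplitz matrix and right-hand side of size 2):
  Gamma_p = [[3.9733, 0.3455], [0.3455, 3.9733]]
  r_p     = [0.3455, -2.7381]
Written out:
  3.9733 phi_1 + 0.3455 phi_2 = 0.3455
  0.3455 phi_1 + 3.9733 phi_2 = -2.7381
Solve by Cramer's rule:
  det = gamma(0)^2 - gamma(1)^2 = (3.9733)^2 - (0.3455)^2 = 15.78711289 - 0.11937025 = 15.66774264
  phi_hat_1 = [gamma(1) gamma(0) - gamma(1) gamma(2)] / det = [(0.3455)(3.9733) - (0.3455)(-2.7381)] / 15.66774264 = 2.3187887 / 15.66774264 = 0.148
  phi_hat_2 = [gamma(0) gamma(2) - gamma(1)^2] / det = [(3.9733)(-2.7381) - (0.3455)^2] / 15.66774264 = -10.99866298 / 15.66774264 = -0.702
So phi_hat = [0.1480, -0.7020].
Therefore phi_hat_2 = -0.7020.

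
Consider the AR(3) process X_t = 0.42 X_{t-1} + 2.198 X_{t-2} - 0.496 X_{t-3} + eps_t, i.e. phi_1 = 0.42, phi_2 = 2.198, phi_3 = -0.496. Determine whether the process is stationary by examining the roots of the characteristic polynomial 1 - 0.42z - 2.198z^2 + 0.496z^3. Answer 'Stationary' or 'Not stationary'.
\text{Not stationary}

The AR(p) characteristic polynomial is P(z) = 1 - 0.42z - 2.198z^2 + 0.496z^3.
Stationarity requires all roots to lie outside the unit circle, i.e. |z| > 1 for every root.
Degree 3: look for a simple real root z0 first, then factor out (1 - z/z0) and solve the remaining quadratic.
Testing z0 = 0.625: P(0.625) = 1 + (-0.42)(0.625) + (-2.198)(0.625)^2 + (0.496)(0.625)^3
  = 1 + (-0.2625) + (-0.858594) + (0.121094) = 0.  So z_0 = 0.625 is a root, |z_0| = 0.625.
Divide out the factor (1 - 1.6 z) = (1 - z/z0) (since 1/z0 = 1.6):
  P(z) = (1 - 1.6 z)(1 + (1.18) z + (-0.31) z^2)
  [check: z-coef 1.18 - (1.6) = -0.42; z^2-coef -0.31 - (1.6)(1.18) = -2.198; z^3-coef -(1.6)(-0.31) = 0.496.]
Remaining roots from the quadratic factor 1 + (1.18) z + (-0.31) z^2:
  Set 1 + (1.18) z + (-0.31) z^2 = 0, i.e. a z^2 + b z + c = 0 with a = -0.31, b = 1.18, c = 1.
  Discriminant D = b^2 - 4ac = (1.18)^2 - 4*(-0.31)*1 = 1.3924 - (-1.24) = 2.6324.
  D >= 0, so the roots are real: z = (-b +/- sqrt(D)) / (2a) = (-1.18 +/- 1.622467) / (-0.62).
    z_1 = (-1.18 + 1.622467) / (-0.62) = -0.7137,   |z_1| = 0.7137.
    z_2 = (-1.18 - 1.622467) / (-0.62) = 4.5201,   |z_2| = 4.5201.
Moduli of all roots: 0.6250, 0.7137, 4.5201.
All moduli strictly greater than 1? No.
Verdict: Not stationary.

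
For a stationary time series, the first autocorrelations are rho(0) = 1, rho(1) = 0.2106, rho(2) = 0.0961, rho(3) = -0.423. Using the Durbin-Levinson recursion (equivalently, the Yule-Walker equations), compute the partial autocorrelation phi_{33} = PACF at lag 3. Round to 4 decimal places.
\phi_{33} = -0.4760

The PACF at lag k is phi_{kk}, the last component of the solution
to the Yule-Walker system G_k phi = r_k where
  (G_k)_{ij} = rho(|i - j|), (r_k)_i = rho(i), i,j = 1..k.
Equivalently, Durbin-Levinson gives phi_{kk} iteratively:
  phi_{11} = rho(1)
  phi_{kk} = [rho(k) - sum_{j=1..k-1} phi_{k-1,j} rho(k-j)]
            / [1 - sum_{j=1..k-1} phi_{k-1,j} rho(j)],
  phi_{k,j} = phi_{k-1,j} - phi_{kk} phi_{k-1,k-j},  j = 1..k-1.
Step k = 1:
  phi_11 = rho(1) = 0.2106.
Step k = 2:
  phi_22 = [rho(2) - phi_11 rho(1)] / [1 - phi_11 rho(1)] = [0.0961 - (0.2106)(0.2106)] / [1 - (0.2106)(0.2106)]
         = 0.05174764 / 0.95564764 = 0.054149.
  Update: phi_21 = phi_11 - phi_22 phi_11 = 0.2106 - (0.054149)(0.2106) = 0.199196.
Step k = 3:
  phi_33 = [rho(3) - phi_21 rho(2) - phi_22 rho(1)] / [1 - phi_21 rho(1) - phi_22 rho(2)]
    numerator   = -0.423 - (0.199196)(0.0961) - (0.054149)(0.2106) = -0.45354659
    denominator = 1 - (0.199196)(0.2106) - (0.054149)(0.0961) = 0.95284554
  phi_33 = -0.45354659 / 0.95284554 = -0.476.
Therefore phi_{33} = -0.4760.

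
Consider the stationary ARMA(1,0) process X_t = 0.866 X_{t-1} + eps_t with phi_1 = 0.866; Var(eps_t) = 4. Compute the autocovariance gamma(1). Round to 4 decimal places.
\gamma(1) = 13.8536

Multiply the model equation by X_{t-k} and take expectations. With theta_0 = psi_0 = 1 and psi_j the MA(infinity) weights, this gives
  gamma(k) - sum_i phi_i gamma(k-i) = c_k,
  c_k = sigma^2 * sum_{j=k..q} theta_j psi_{j-k}   (c_k = 0 for k > q),
using gamma(-m) = gamma(m).
Pure AR (q = 0): c_0 = sigma^2 = 4, c_k = 0 for k >= 1.
Equations for k = 0 and k = 1 (AR order 1):
  gamma(0) = phi_1 gamma(1) + c_0
  gamma(1) = phi_1 gamma(0) + c_1
Substituting the second into the first: gamma(0) (1 - phi_1^2) = c_0 + phi_1 c_1, so
  gamma(0) = c_0 / (1 - phi_1^2) = 4 / (1 - (0.866)^2) = 4 / 0.250044 = 15.997184.
  gamma(1) = phi_1 gamma(0) = (0.866)(15.997184) = 13.853562.
Therefore gamma(1) = 13.8536 (to 4 decimal places).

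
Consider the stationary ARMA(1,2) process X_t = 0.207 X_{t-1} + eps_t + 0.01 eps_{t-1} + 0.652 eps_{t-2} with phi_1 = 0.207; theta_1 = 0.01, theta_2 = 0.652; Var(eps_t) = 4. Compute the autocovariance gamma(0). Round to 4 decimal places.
\gamma(0) = 6.2181

Multiply the model equation by X_{t-k} and take expectations. With theta_0 = psi_0 = 1 and psi_j the MA(infinity) weights, this gives
  gamma(k) - sum_i phi_i gamma(k-i) = c_k,
  c_k = sigma^2 * sum_{j=k..q} theta_j psi_{j-k}   (c_k = 0 for k > q),
using gamma(-m) = gamma(m).
psi-weights needed (psi_j = theta_j + sum_i phi_i psi_{j-i}):
  psi_1 = theta_1 + phi_1 = 0.01 + (0.207) = 0.217
  psi_2 = theta_2 + phi_1 psi_1 = 0.652 + (0.207)(0.217) = 0.696919
Right-hand sides:
  c_0 = sigma^2 (1 + theta_1 psi_1 + theta_2 psi_2) = 4 * (1 + (0.01)(0.217) + (0.652)(0.696919)) = 4 * 1.456561 = 5.826245
  c_1 = sigma^2 (theta_1 + theta_2 psi_1) = 4 * (0.01 + (0.652)(0.217)) = 0.605936
  c_2 = sigma^2 theta_2 = 4 * (0.652) = 2.608
Equations for k = 0 and k = 1 (AR order 1):
  gamma(0) = phi_1 gamma(1) + c_0
  gamma(1) = phi_1 gamma(0) + c_1
Substituting the second into the first: gamma(0) (1 - phi_1^2) = c_0 + phi_1 c_1, so
  gamma(0) = (c_0 + phi_1 c_1) / (1 - phi_1^2) = (5.826245 + (0.207)(0.605936)) / (1 - (0.207)^2) = 5.951674 / 0.957151 = 6.218113.
Therefore gamma(0) = 6.2181 (to 4 decimal places).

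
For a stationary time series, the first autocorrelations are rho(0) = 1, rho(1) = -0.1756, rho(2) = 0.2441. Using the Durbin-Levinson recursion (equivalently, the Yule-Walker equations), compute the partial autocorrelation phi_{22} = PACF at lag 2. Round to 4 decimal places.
\phi_{22} = 0.2200

The PACF at lag k is phi_{kk}, the last component of the solution
to the Yule-Walker system G_k phi = r_k where
  (G_k)_{ij} = rho(|i - j|), (r_k)_i = rho(i), i,j = 1..k.
Equivalently, Durbin-Levinson gives phi_{kk} iteratively:
  phi_{11} = rho(1)
  phi_{kk} = [rho(k) - sum_{j=1..k-1} phi_{k-1,j} rho(k-j)]
            / [1 - sum_{j=1..k-1} phi_{k-1,j} rho(j)],
  phi_{k,j} = phi_{k-1,j} - phi_{kk} phi_{k-1,k-j},  j = 1..k-1.
Step k = 1:
  phi_11 = rho(1) = -0.1756.
Step k = 2:
  phi_22 = [rho(2) - phi_11 rho(1)] / [1 - phi_11 rho(1)] = [0.2441 - (-0.1756)(-0.1756)] / [1 - (-0.1756)(-0.1756)]
         = 0.21326464 / 0.96916464 = 0.22.
Therefore phi_{22} = 0.2200.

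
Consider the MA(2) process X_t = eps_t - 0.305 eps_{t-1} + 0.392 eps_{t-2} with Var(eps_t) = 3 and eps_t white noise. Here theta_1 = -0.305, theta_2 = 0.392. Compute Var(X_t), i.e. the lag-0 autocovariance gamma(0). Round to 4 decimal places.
\gamma(0) = 3.7401

For an MA(q) process X_t = eps_t + sum_i theta_i eps_{t-i} with
Var(eps_t) = sigma^2, the variance is
  gamma(0) = sigma^2 * (1 + sum_i theta_i^2).
  sum_i theta_i^2 = (-0.305)^2 + (0.392)^2 = 0.093025 + 0.153664 = 0.246689.
  gamma(0) = 3 * (1 + 0.246689) = 3 * 1.246689 = 3.740067, which rounds to 3.7401.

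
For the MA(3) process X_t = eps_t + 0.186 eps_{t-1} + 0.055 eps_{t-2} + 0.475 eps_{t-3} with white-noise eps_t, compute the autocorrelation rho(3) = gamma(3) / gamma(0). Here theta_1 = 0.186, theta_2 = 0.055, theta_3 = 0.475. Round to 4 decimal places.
\rho(3) = 0.3760

For an MA(q) process with theta_0 = 1, the autocovariance is
  gamma(k) = sigma^2 * sum_{i=0..q-k} theta_i * theta_{i+k},
and rho(k) = gamma(k) / gamma(0). Sigma^2 cancels.
  numerator   = (1)*(0.475) = 0.475.
  denominator = (1)^2 + (0.186)^2 + (0.055)^2 + (0.475)^2 = 1.263246.
  rho(3) = 0.475 / 1.263246 = 0.3760.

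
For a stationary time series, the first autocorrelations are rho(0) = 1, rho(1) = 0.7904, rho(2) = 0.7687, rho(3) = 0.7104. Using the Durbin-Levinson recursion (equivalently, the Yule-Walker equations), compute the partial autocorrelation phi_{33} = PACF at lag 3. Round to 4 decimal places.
\phi_{33} = 0.1021

The PACF at lag k is phi_{kk}, the last component of the solution
to the Yule-Walker system G_k phi = r_k where
  (G_k)_{ij} = rho(|i - j|), (r_k)_i = rho(i), i,j = 1..k.
Equivalently, Durbin-Levinson gives phi_{kk} iteratively:
  phi_{11} = rho(1)
  phi_{kk} = [rho(k) - sum_{j=1..k-1} phi_{k-1,j} rho(k-j)]
            / [1 - sum_{j=1..k-1} phi_{k-1,j} rho(j)],
  phi_{k,j} = phi_{k-1,j} - phi_{kk} phi_{k-1,k-j},  j = 1..k-1.
Step k = 1:
  phi_11 = rho(1) = 0.7904.
Step k = 2:
  phi_22 = [rho(2) - phi_11 rho(1)] / [1 - phi_11 rho(1)] = [0.7687 - (0.7904)(0.7904)] / [1 - (0.7904)(0.7904)]
         = 0.14396784 / 0.37526784 = 0.38364.
  Update: phi_21 = phi_11 - phi_22 phi_11 = 0.7904 - (0.38364)(0.7904) = 0.487171.
Step k = 3:
  phi_33 = [rho(3) - phi_21 rho(2) - phi_22 rho(1)] / [1 - phi_21 rho(1) - phi_22 rho(2)]
    numerator   = 0.7104 - (0.487171)(0.7687) - (0.38364)(0.7904) = 0.0326826
    denominator = 1 - (0.487171)(0.7904) - (0.38364)(0.7687) = 0.32003598
  phi_33 = 0.0326826 / 0.32003598 = 0.1021.
Therefore phi_{33} = 0.1021.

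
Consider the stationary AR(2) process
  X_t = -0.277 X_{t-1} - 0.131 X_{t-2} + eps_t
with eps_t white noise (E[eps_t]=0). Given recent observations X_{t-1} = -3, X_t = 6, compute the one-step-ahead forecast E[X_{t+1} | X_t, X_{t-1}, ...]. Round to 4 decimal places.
E[X_{t+1} \mid \mathcal F_t] = -1.2690

For an AR(p) model X_t = c + sum_i phi_i X_{t-i} + eps_t, the
one-step-ahead conditional mean is
  E[X_{t+1} | X_t, ...] = c + sum_i phi_i X_{t+1-i}.
Substitute known values:
  E[X_{t+1} | ...] = (-0.277) * (6) + (-0.131) * (-3)
                   = -1.2690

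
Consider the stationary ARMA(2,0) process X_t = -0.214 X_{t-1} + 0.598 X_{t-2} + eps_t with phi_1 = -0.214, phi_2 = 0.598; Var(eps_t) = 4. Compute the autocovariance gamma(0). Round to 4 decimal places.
\gamma(0) = 8.6890

Multiply the model equation by X_{t-k} and take expectations. With theta_0 = psi_0 = 1 and psi_j the MA(infinity) weights, this gives
  gamma(k) - sum_i phi_i gamma(k-i) = c_k,
  c_k = sigma^2 * sum_{j=k..q} theta_j psi_{j-k}   (c_k = 0 for k > q),
using gamma(-m) = gamma(m).
Pure AR (q = 0): c_0 = sigma^2 = 4, c_k = 0 for k >= 1.
Equations for k = 0, 1, 2 (AR order 2, c_2 = 0):
  (E0) gamma(0) = phi_1 gamma(1) + phi_2 gamma(2) + c_0
  (E1) gamma(1) = phi_1 gamma(0) + phi_2 gamma(1) + c_1
  (E2) gamma(2) = phi_1 gamma(1) + phi_2 gamma(0)
From (E1): gamma(1) = A gamma(0) + B with
  A = phi_1 / (1 - phi_2) = -0.214 / 0.402 = -0.532338,   B = c_1 / (1 - phi_2) = 0 / 0.402 = 0.
Insert (E2) into (E0): gamma(0) (1 - phi_2^2) = phi_1 (1 + phi_2) gamma(1) + c_0.
  phi_1 (1 + phi_2) = (-0.214)(1.598) = -0.341972,   1 - phi_2^2 = 0.642396.
Replace gamma(1) by A gamma(0) + B and collect gamma(0):
  gamma(0) [0.642396 - (-0.341972)(-0.532338)] = c_0 = 4
  gamma(0) * 0.460351 = 4
  gamma(0) = 4 / 0.460351 = 8.689018.
Therefore gamma(0) = 8.6890 (to 4 decimal places).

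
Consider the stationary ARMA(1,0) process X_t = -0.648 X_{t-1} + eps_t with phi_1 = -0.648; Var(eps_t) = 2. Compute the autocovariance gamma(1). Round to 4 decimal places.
\gamma(1) = -2.2341

Multiply the model equation by X_{t-k} and take expectations. With theta_0 = psi_0 = 1 and psi_j the MA(infinity) weights, this gives
  gamma(k) - sum_i phi_i gamma(k-i) = c_k,
  c_k = sigma^2 * sum_{j=k..q} theta_j psi_{j-k}   (c_k = 0 for k > q),
using gamma(-m) = gamma(m).
Pure AR (q = 0): c_0 = sigma^2 = 2, c_k = 0 for k >= 1.
Equations for k = 0 and k = 1 (AR order 1):
  gamma(0) = phi_1 gamma(1) + c_0
  gamma(1) = phi_1 gamma(0) + c_1
Substituting the second into the first: gamma(0) (1 - phi_1^2) = c_0 + phi_1 c_1, so
  gamma(0) = c_0 / (1 - phi_1^2) = 2 / (1 - (-0.648)^2) = 2 / 0.580096 = 3.447705.
  gamma(1) = phi_1 gamma(0) = (-0.648)(3.447705) = -2.234113.
Therefore gamma(1) = -2.2341 (to 4 decimal places).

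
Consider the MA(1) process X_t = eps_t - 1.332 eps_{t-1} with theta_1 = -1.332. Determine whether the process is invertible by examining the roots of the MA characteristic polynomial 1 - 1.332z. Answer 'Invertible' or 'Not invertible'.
\text{Not invertible}

The MA(q) characteristic polynomial is P(z) = 1 - 1.332z.
Invertibility requires all roots to lie outside the unit circle, i.e. |z| > 1 for every root.
This is linear in z: 1 + (-1.332) z = 0  =>  z = -1/(-1.332) = 0.750751,  |z| = 0.750751.
Moduli of all roots: 0.7508.
All moduli strictly greater than 1? No.
Verdict: Not invertible.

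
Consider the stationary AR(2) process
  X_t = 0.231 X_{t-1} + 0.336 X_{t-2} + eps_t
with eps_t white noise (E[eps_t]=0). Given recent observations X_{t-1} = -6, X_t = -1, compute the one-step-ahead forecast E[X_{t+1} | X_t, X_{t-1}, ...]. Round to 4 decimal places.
E[X_{t+1} \mid \mathcal F_t] = -2.2470

For an AR(p) model X_t = c + sum_i phi_i X_{t-i} + eps_t, the
one-step-ahead conditional mean is
  E[X_{t+1} | X_t, ...] = c + sum_i phi_i X_{t+1-i}.
Substitute known values:
  E[X_{t+1} | ...] = (0.231) * (-1) + (0.336) * (-6)
                   = -2.2470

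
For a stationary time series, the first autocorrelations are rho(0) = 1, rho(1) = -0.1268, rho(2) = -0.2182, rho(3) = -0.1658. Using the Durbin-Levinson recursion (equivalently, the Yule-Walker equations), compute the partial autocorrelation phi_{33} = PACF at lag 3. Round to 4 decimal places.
\phi_{33} = -0.2481

The PACF at lag k is phi_{kk}, the last component of the solution
to the Yule-Walker system G_k phi = r_k where
  (G_k)_{ij} = rho(|i - j|), (r_k)_i = rho(i), i,j = 1..k.
Equivalently, Durbin-Levinson gives phi_{kk} iteratively:
  phi_{11} = rho(1)
  phi_{kk} = [rho(k) - sum_{j=1..k-1} phi_{k-1,j} rho(k-j)]
            / [1 - sum_{j=1..k-1} phi_{k-1,j} rho(j)],
  phi_{k,j} = phi_{k-1,j} - phi_{kk} phi_{k-1,k-j},  j = 1..k-1.
Step k = 1:
  phi_11 = rho(1) = -0.1268.
Step k = 2:
  phi_22 = [rho(2) - phi_11 rho(1)] / [1 - phi_11 rho(1)] = [-0.2182 - (-0.1268)(-0.1268)] / [1 - (-0.1268)(-0.1268)]
         = -0.23427824 / 0.98392176 = -0.238107.
  Update: phi_21 = phi_11 - phi_22 phi_11 = -0.1268 - (-0.238107)(-0.1268) = -0.156992.
Step k = 3:
  phi_33 = [rho(3) - phi_21 rho(2) - phi_22 rho(1)] / [1 - phi_21 rho(1) - phi_22 rho(2)]
    numerator   = -0.1658 - (-0.156992)(-0.2182) - (-0.238107)(-0.1268) = -0.23024755
    denominator = 1 - (-0.156992)(-0.1268) - (-0.238107)(-0.2182) = 0.92813857
  phi_33 = -0.23024755 / 0.92813857 = -0.2481.
Therefore phi_{33} = -0.2481.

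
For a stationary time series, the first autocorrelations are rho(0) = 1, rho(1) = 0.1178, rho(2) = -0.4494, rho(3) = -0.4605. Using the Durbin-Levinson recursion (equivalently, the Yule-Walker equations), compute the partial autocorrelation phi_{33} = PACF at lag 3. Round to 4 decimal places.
\phi_{33} = -0.4260

The PACF at lag k is phi_{kk}, the last component of the solution
to the Yule-Walker system G_k phi = r_k where
  (G_k)_{ij} = rho(|i - j|), (r_k)_i = rho(i), i,j = 1..k.
Equivalently, Durbin-Levinson gives phi_{kk} iteratively:
  phi_{11} = rho(1)
  phi_{kk} = [rho(k) - sum_{j=1..k-1} phi_{k-1,j} rho(k-j)]
            / [1 - sum_{j=1..k-1} phi_{k-1,j} rho(j)],
  phi_{k,j} = phi_{k-1,j} - phi_{kk} phi_{k-1,k-j},  j = 1..k-1.
Step k = 1:
  phi_11 = rho(1) = 0.1178.
Step k = 2:
  phi_22 = [rho(2) - phi_11 rho(1)] / [1 - phi_11 rho(1)] = [-0.4494 - (0.1178)(0.1178)] / [1 - (0.1178)(0.1178)]
         = -0.46327684 / 0.98612316 = -0.469796.
  Update: phi_21 = phi_11 - phi_22 phi_11 = 0.1178 - (-0.469796)(0.1178) = 0.173142.
Step k = 3:
  phi_33 = [rho(3) - phi_21 rho(2) - phi_22 rho(1)] / [1 - phi_21 rho(1) - phi_22 rho(2)]
    numerator   = -0.4605 - (0.173142)(-0.4494) - (-0.469796)(0.1178) = -0.32734801
    denominator = 1 - (0.173142)(0.1178) - (-0.469796)(-0.4494) = 0.7684775
  phi_33 = -0.32734801 / 0.7684775 = -0.426.
Therefore phi_{33} = -0.4260.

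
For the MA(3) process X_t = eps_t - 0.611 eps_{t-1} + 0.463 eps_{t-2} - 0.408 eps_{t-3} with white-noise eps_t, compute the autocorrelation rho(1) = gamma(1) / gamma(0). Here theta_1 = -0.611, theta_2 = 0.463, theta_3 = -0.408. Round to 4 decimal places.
\rho(1) = -0.6173

For an MA(q) process with theta_0 = 1, the autocovariance is
  gamma(k) = sigma^2 * sum_{i=0..q-k} theta_i * theta_{i+k},
and rho(k) = gamma(k) / gamma(0). Sigma^2 cancels.
  numerator   = (1)*(-0.611) + (-0.611)*(0.463) + (0.463)*(-0.408) = -1.082797.
  denominator = (1)^2 + (-0.611)^2 + (0.463)^2 + (-0.408)^2 = 1.754154.
  rho(1) = -1.082797 / 1.754154 = -0.6173.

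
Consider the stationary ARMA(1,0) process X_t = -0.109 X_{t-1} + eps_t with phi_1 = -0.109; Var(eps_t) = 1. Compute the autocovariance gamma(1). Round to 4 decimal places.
\gamma(1) = -0.1103

Multiply the model equation by X_{t-k} and take expectations. With theta_0 = psi_0 = 1 and psi_j the MA(infinity) weights, this gives
  gamma(k) - sum_i phi_i gamma(k-i) = c_k,
  c_k = sigma^2 * sum_{j=k..q} theta_j psi_{j-k}   (c_k = 0 for k > q),
using gamma(-m) = gamma(m).
Pure AR (q = 0): c_0 = sigma^2 = 1, c_k = 0 for k >= 1.
Equations for k = 0 and k = 1 (AR order 1):
  gamma(0) = phi_1 gamma(1) + c_0
  gamma(1) = phi_1 gamma(0) + c_1
Substituting the second into the first: gamma(0) (1 - phi_1^2) = c_0 + phi_1 c_1, so
  gamma(0) = c_0 / (1 - phi_1^2) = 1 / (1 - (-0.109)^2) = 1 / 0.988119 = 1.012024.
  gamma(1) = phi_1 gamma(0) = (-0.109)(1.012024) = -0.110311.
Therefore gamma(1) = -0.1103 (to 4 decimal places).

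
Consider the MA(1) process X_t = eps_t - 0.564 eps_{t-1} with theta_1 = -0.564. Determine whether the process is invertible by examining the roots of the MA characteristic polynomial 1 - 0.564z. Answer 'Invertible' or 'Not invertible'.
\text{Invertible}

The MA(q) characteristic polynomial is P(z) = 1 - 0.564z.
Invertibility requires all roots to lie outside the unit circle, i.e. |z| > 1 for every root.
This is linear in z: 1 + (-0.564) z = 0  =>  z = -1/(-0.564) = 1.77305,  |z| = 1.77305.
Moduli of all roots: 1.7730.
All moduli strictly greater than 1? Yes.
Verdict: Invertible.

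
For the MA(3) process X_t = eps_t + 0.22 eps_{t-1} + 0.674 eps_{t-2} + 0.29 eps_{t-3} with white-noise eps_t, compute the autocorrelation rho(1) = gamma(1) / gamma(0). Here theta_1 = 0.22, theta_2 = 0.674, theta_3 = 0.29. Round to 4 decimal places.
\rho(1) = 0.3553

For an MA(q) process with theta_0 = 1, the autocovariance is
  gamma(k) = sigma^2 * sum_{i=0..q-k} theta_i * theta_{i+k},
and rho(k) = gamma(k) / gamma(0). Sigma^2 cancels.
  numerator   = (1)*(0.22) + (0.22)*(0.674) + (0.674)*(0.29) = 0.56374.
  denominator = (1)^2 + (0.22)^2 + (0.674)^2 + (0.29)^2 = 1.586776.
  rho(1) = 0.56374 / 1.586776 = 0.3553.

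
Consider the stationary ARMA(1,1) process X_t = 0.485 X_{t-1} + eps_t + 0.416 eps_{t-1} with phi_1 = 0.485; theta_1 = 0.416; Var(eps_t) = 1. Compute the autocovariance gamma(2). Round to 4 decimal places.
\gamma(2) = 0.6867

Multiply the model equation by X_{t-k} and take expectations. With theta_0 = psi_0 = 1 and psi_j the MA(infinity) weights, this gives
  gamma(k) - sum_i phi_i gamma(k-i) = c_k,
  c_k = sigma^2 * sum_{j=k..q} theta_j psi_{j-k}   (c_k = 0 for k > q),
using gamma(-m) = gamma(m).
psi-weights needed (psi_j = theta_j + sum_i phi_i psi_{j-i}):
  psi_1 = theta_1 + phi_1 = 0.416 + (0.485) = 0.901
Right-hand sides:
  c_0 = sigma^2 (1 + theta_1 psi_1) = 1 * (1 + (0.416)(0.901)) = 1 * 1.374816 = 1.374816
  c_1 = sigma^2 theta_1 = 1 * (0.416) = 0.416
  c_2 = 0
Equations for k = 0 and k = 1 (AR order 1):
  gamma(0) = phi_1 gamma(1) + c_0
  gamma(1) = phi_1 gamma(0) + c_1
Substituting the second into the first: gamma(0) (1 - phi_1^2) = c_0 + phi_1 c_1, so
  gamma(0) = (c_0 + phi_1 c_1) / (1 - phi_1^2) = (1.374816 + (0.485)(0.416)) / (1 - (0.485)^2) = 1.576576 / 0.764775 = 2.06149.
  gamma(1) = phi_1 gamma(0) + c_1 = (0.485)(2.06149) + (0.416) = 1.415823.
For k = 2 (> q): gamma(2) = phi_1 gamma(1) = (0.485)(1.415823) = 0.686674.
Therefore gamma(2) = 0.6867 (to 4 decimal places).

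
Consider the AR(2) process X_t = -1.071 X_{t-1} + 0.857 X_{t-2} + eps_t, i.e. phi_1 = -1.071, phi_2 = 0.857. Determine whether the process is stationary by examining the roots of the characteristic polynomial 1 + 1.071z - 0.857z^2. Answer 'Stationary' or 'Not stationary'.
\text{Not stationary}

The AR(p) characteristic polynomial is P(z) = 1 + 1.071z - 0.857z^2.
Stationarity requires all roots to lie outside the unit circle, i.e. |z| > 1 for every root.
Set 1 + (1.071) z + (-0.857) z^2 = 0, i.e. a z^2 + b z + c = 0 with a = -0.857, b = 1.071, c = 1.
Discriminant D = b^2 - 4ac = (1.071)^2 - 4*(-0.857)*1 = 1.147041 - (-3.428) = 4.575041.
D >= 0, so the roots are real: z = (-b +/- sqrt(D)) / (2a) = (-1.071 +/- 2.138935) / (-1.714).
  z_1 = (-1.071 + 2.138935) / (-1.714) = -0.6231,   |z_1| = 0.6231.
  z_2 = (-1.071 - 2.138935) / (-1.714) = 1.8728,   |z_2| = 1.8728.
Moduli of all roots: 0.6231, 1.8728.
All moduli strictly greater than 1? No.
Verdict: Not stationary.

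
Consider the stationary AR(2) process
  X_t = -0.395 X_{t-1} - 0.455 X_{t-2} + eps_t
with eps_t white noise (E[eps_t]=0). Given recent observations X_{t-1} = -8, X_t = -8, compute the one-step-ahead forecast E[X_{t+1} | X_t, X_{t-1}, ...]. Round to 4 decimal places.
E[X_{t+1} \mid \mathcal F_t] = 6.8000

For an AR(p) model X_t = c + sum_i phi_i X_{t-i} + eps_t, the
one-step-ahead conditional mean is
  E[X_{t+1} | X_t, ...] = c + sum_i phi_i X_{t+1-i}.
Substitute known values:
  E[X_{t+1} | ...] = (-0.395) * (-8) + (-0.455) * (-8)
                   = 6.8000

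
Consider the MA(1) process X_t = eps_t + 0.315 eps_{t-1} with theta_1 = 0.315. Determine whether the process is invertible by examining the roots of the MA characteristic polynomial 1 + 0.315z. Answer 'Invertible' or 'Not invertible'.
\text{Invertible}

The MA(q) characteristic polynomial is P(z) = 1 + 0.315z.
Invertibility requires all roots to lie outside the unit circle, i.e. |z| > 1 for every root.
This is linear in z: 1 + (0.315) z = 0  =>  z = -1/(0.315) = -3.174603,  |z| = 3.174603.
Moduli of all roots: 3.1746.
All moduli strictly greater than 1? Yes.
Verdict: Invertible.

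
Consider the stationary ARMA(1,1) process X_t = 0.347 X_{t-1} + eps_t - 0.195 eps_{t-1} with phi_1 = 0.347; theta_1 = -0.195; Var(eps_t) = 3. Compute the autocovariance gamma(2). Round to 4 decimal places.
\gamma(2) = 0.1677

Multiply the model equation by X_{t-k} and take expectations. With theta_0 = psi_0 = 1 and psi_j the MA(infinity) weights, this gives
  gamma(k) - sum_i phi_i gamma(k-i) = c_k,
  c_k = sigma^2 * sum_{j=k..q} theta_j psi_{j-k}   (c_k = 0 for k > q),
using gamma(-m) = gamma(m).
psi-weights needed (psi_j = theta_j + sum_i phi_i psi_{j-i}):
  psi_1 = theta_1 + phi_1 = -0.195 + (0.347) = 0.152
Right-hand sides:
  c_0 = sigma^2 (1 + theta_1 psi_1) = 3 * (1 + (-0.195)(0.152)) = 3 * 0.97036 = 2.91108
  c_1 = sigma^2 theta_1 = 3 * (-0.195) = -0.585
  c_2 = 0
Equations for k = 0 and k = 1 (AR order 1):
  gamma(0) = phi_1 gamma(1) + c_0
  gamma(1) = phi_1 gamma(0) + c_1
Substituting the second into the first: gamma(0) (1 - phi_1^2) = c_0 + phi_1 c_1, so
  gamma(0) = (c_0 + phi_1 c_1) / (1 - phi_1^2) = (2.91108 + (0.347)(-0.585)) / (1 - (0.347)^2) = 2.708085 / 0.879591 = 3.0788.
  gamma(1) = phi_1 gamma(0) + c_1 = (0.347)(3.0788) + (-0.585) = 0.483344.
For k = 2 (> q): gamma(2) = phi_1 gamma(1) = (0.347)(0.483344) = 0.16772.
Therefore gamma(2) = 0.1677 (to 4 decimal places).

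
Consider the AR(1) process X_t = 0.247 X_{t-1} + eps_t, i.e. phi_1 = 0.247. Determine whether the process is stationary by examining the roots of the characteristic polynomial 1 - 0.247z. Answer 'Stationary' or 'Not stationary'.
\text{Stationary}

The AR(p) characteristic polynomial is P(z) = 1 - 0.247z.
Stationarity requires all roots to lie outside the unit circle, i.e. |z| > 1 for every root.
This is linear in z: 1 + (-0.247) z = 0  =>  z = -1/(-0.247) = 4.048583,  |z| = 4.048583.
Moduli of all roots: 4.0486.
All moduli strictly greater than 1? Yes.
Verdict: Stationary.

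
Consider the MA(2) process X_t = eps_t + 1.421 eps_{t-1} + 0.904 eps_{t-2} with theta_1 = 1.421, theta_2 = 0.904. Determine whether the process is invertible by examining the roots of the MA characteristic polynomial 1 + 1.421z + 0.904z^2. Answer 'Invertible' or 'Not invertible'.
\text{Invertible}

The MA(q) characteristic polynomial is P(z) = 1 + 1.421z + 0.904z^2.
Invertibility requires all roots to lie outside the unit circle, i.e. |z| > 1 for every root.
Set 1 + (1.421) z + (0.904) z^2 = 0, i.e. a z^2 + b z + c = 0 with a = 0.904, b = 1.421, c = 1.
Discriminant D = b^2 - 4ac = (1.421)^2 - 4*(0.904)*1 = 2.019241 - (3.616) = -1.596759.
D < 0, so the roots are the complex-conjugate pair z = (-b +/- i sqrt(-D)) / (2a) = -0.786 +/- 0.6989i.
For a conjugate pair |z|^2 = z * conj(z) = (product of roots) = c/a = 1/(0.904) = 1.106195, so |z| = sqrt(1.106195) = 1.0518 for both roots.
Moduli of all roots: 1.0518, 1.0518.
All moduli strictly greater than 1? Yes.
Verdict: Invertible.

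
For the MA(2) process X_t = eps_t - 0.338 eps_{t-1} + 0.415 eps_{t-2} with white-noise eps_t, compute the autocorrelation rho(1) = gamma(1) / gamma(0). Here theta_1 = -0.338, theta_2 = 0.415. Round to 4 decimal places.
\rho(1) = -0.3718

For an MA(q) process with theta_0 = 1, the autocovariance is
  gamma(k) = sigma^2 * sum_{i=0..q-k} theta_i * theta_{i+k},
and rho(k) = gamma(k) / gamma(0). Sigma^2 cancels.
  numerator   = (1)*(-0.338) + (-0.338)*(0.415) = -0.47827.
  denominator = (1)^2 + (-0.338)^2 + (0.415)^2 = 1.286469.
  rho(1) = -0.47827 / 1.286469 = -0.3718.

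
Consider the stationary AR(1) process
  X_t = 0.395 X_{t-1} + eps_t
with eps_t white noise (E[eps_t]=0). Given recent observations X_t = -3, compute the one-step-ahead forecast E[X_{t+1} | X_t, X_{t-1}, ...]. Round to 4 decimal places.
E[X_{t+1} \mid \mathcal F_t] = -1.1850

For an AR(p) model X_t = c + sum_i phi_i X_{t-i} + eps_t, the
one-step-ahead conditional mean is
  E[X_{t+1} | X_t, ...] = c + sum_i phi_i X_{t+1-i}.
Substitute known values:
  E[X_{t+1} | ...] = (0.395) * (-3)
                   = -1.1850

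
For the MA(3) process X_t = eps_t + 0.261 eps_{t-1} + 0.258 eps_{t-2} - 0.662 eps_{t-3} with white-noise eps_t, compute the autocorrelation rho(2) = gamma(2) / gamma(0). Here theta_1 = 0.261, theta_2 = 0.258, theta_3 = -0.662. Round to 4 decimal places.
\rho(2) = 0.0542

For an MA(q) process with theta_0 = 1, the autocovariance is
  gamma(k) = sigma^2 * sum_{i=0..q-k} theta_i * theta_{i+k},
and rho(k) = gamma(k) / gamma(0). Sigma^2 cancels.
  numerator   = (1)*(0.258) + (0.261)*(-0.662) = 0.085218.
  denominator = (1)^2 + (0.261)^2 + (0.258)^2 + (-0.662)^2 = 1.572929.
  rho(2) = 0.085218 / 1.572929 = 0.0542.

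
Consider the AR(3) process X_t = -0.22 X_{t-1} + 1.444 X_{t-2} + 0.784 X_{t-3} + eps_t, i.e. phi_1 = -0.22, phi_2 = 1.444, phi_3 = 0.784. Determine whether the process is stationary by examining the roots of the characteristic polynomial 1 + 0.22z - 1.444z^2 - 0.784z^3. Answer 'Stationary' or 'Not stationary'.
\text{Not stationary}

The AR(p) characteristic polynomial is P(z) = 1 + 0.22z - 1.444z^2 - 0.784z^3.
Stationarity requires all roots to lie outside the unit circle, i.e. |z| > 1 for every root.
Degree 3: look for a simple real root z0 first, then factor out (1 - z/z0) and solve the remaining quadratic.
Testing z0 = -1.25: P(-1.25) = 1 + (0.22)(-1.25) + (-1.444)(-1.25)^2 + (-0.784)(-1.25)^3
  = 1 + (-0.275) + (-2.25625) + (1.53125) = 0.  So z_0 = -1.25 is a root, |z_0| = 1.25.
Divide out the factor (1 + 0.8 z) = (1 - z/z0) (since 1/z0 = -0.8):
  P(z) = (1 + 0.8 z)(1 + (-0.58) z + (-0.98) z^2)
  [check: z-coef -0.58 - (-0.8) = 0.22; z^2-coef -0.98 - (-0.8)(-0.58) = -1.444; z^3-coef -(-0.8)(-0.98) = -0.784.]
Remaining roots from the quadratic factor 1 + (-0.58) z + (-0.98) z^2:
  Set 1 + (-0.58) z + (-0.98) z^2 = 0, i.e. a z^2 + b z + c = 0 with a = -0.98, b = -0.58, c = 1.
  Discriminant D = b^2 - 4ac = (-0.58)^2 - 4*(-0.98)*1 = 0.3364 - (-3.92) = 4.2564.
  D >= 0, so the roots are real: z = (-b +/- sqrt(D)) / (2a) = (0.58 +/- 2.063104) / (-1.96).
    z_1 = (0.58 + 2.063104) / (-1.96) = -1.3485,   |z_1| = 1.3485.
    z_2 = (0.58 - 2.063104) / (-1.96) = 0.7567,   |z_2| = 0.7567.
Moduli of all roots: 1.2500, 1.3485, 0.7567.
All moduli strictly greater than 1? No.
Verdict: Not stationary.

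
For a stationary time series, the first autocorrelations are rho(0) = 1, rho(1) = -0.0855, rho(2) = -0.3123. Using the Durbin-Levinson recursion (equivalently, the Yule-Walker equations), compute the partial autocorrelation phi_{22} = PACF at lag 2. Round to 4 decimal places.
\phi_{22} = -0.3220

The PACF at lag k is phi_{kk}, the last component of the solution
to the Yule-Walker system G_k phi = r_k where
  (G_k)_{ij} = rho(|i - j|), (r_k)_i = rho(i), i,j = 1..k.
Equivalently, Durbin-Levinson gives phi_{kk} iteratively:
  phi_{11} = rho(1)
  phi_{kk} = [rho(k) - sum_{j=1..k-1} phi_{k-1,j} rho(k-j)]
            / [1 - sum_{j=1..k-1} phi_{k-1,j} rho(j)],
  phi_{k,j} = phi_{k-1,j} - phi_{kk} phi_{k-1,k-j},  j = 1..k-1.
Step k = 1:
  phi_11 = rho(1) = -0.0855.
Step k = 2:
  phi_22 = [rho(2) - phi_11 rho(1)] / [1 - phi_11 rho(1)] = [-0.3123 - (-0.0855)(-0.0855)] / [1 - (-0.0855)(-0.0855)]
         = -0.31961025 / 0.99268975 = -0.322.
Therefore phi_{22} = -0.3220.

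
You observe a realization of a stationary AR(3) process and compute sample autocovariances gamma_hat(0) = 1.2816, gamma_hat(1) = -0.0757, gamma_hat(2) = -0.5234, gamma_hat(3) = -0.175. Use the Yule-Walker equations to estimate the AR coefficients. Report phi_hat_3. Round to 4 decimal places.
\hat\phi_{3} = -0.2361

The Yule-Walker equations for an AR(p) process read, in matrix form,
  Gamma_p phi = r_p,   with   (Gamma_p)_{ij} = gamma(|i - j|),
                       (r_p)_i = gamma(i),   i,j = 1..p.
Substitute the sample gammas (Toeplitz matrix and right-hand side of size 3):
  Gamma_p = [[1.2816, -0.0757, -0.5234], [-0.0757, 1.2816, -0.0757], [-0.5234, -0.0757, 1.2816]]
  r_p     = [-0.0757, -0.5234, -0.175]
Written out (R1..R3):
  (R1) 1.2816 phi_1 - 0.0757 phi_2 - 0.5234 phi_3 = -0.0757
  (R2) -0.0757 phi_1 + 1.2816 phi_2 - 0.0757 phi_3 = -0.5234
  (R3) -0.5234 phi_1 - 0.0757 phi_2 + 1.2816 phi_3 = -0.175
Gaussian elimination:
  R2 <- R2 - (-0.0757/1.2816) R1 = R2 - (-0.059067) R1:  1.277129 phi_2 - 0.106616 phi_3 = -0.527871
  R3 <- R3 - (-0.5234/1.2816) R1 = R3 - (-0.408396) R1:  -0.106616 phi_2 + 1.067846 phi_3 = -0.205916
  R3 <- R3 - (-0.106616/1.277129) R2 = R3 - (-0.083481) R2:  1.058945 phi_3 = -0.249983
Back-substitution:
  phi_hat_3 = -0.249983 / 1.058945 = -0.236068
  phi_hat_2 = (-0.527871 - (-0.106616)(-0.236068)) / 1.277129 = -0.433034
  phi_hat_1 = (-0.0757 - (-0.0757)(-0.433034) - (-0.5234)(-0.236068)) / 1.2816 = -0.181054
So phi_hat = [-0.1811, -0.4330, -0.2361].
Therefore phi_hat_3 = -0.2361.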